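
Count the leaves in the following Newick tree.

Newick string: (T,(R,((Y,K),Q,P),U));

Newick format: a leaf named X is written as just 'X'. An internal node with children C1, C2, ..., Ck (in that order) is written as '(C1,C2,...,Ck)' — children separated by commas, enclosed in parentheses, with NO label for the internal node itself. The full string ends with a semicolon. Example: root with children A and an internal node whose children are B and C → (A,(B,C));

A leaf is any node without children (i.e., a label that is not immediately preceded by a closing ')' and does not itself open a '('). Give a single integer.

Answer: 7

Derivation:
Newick: (T,(R,((Y,K),Q,P),U));
Scan left-to-right; a leaf is any maximal label run not followed by '(':
  pos 1: leaf 'T' → count = 1
  pos 4: leaf 'R' → count = 2
  pos 8: leaf 'Y' → count = 3
  pos 10: leaf 'K' → count = 4
  pos 13: leaf 'Q' → count = 5
  pos 15: leaf 'P' → count = 6
  pos 18: leaf 'U' → count = 7
Total leaves: 7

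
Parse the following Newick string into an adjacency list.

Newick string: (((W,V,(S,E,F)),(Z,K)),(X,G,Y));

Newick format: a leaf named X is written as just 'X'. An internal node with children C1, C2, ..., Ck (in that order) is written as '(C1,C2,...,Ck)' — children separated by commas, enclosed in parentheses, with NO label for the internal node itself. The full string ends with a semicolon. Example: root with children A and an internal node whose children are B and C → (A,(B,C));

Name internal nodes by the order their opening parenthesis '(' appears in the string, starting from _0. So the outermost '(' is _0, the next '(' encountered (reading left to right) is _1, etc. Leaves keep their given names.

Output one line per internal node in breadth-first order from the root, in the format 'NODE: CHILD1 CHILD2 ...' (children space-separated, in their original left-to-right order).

Input: (((W,V,(S,E,F)),(Z,K)),(X,G,Y));
Scanning left-to-right, naming '(' by encounter order:
  pos 0: '(' -> open internal node _0 (depth 1)
  pos 1: '(' -> open internal node _1 (depth 2)
  pos 2: '(' -> open internal node _2 (depth 3)
  pos 7: '(' -> open internal node _3 (depth 4)
  pos 13: ')' -> close internal node _3 (now at depth 3)
  pos 14: ')' -> close internal node _2 (now at depth 2)
  pos 16: '(' -> open internal node _4 (depth 3)
  pos 20: ')' -> close internal node _4 (now at depth 2)
  pos 21: ')' -> close internal node _1 (now at depth 1)
  pos 23: '(' -> open internal node _5 (depth 2)
  pos 29: ')' -> close internal node _5 (now at depth 1)
  pos 30: ')' -> close internal node _0 (now at depth 0)
Total internal nodes: 6
BFS adjacency from root:
  _0: _1 _5
  _1: _2 _4
  _5: X G Y
  _2: W V _3
  _4: Z K
  _3: S E F

Answer: _0: _1 _5
_1: _2 _4
_5: X G Y
_2: W V _3
_4: Z K
_3: S E F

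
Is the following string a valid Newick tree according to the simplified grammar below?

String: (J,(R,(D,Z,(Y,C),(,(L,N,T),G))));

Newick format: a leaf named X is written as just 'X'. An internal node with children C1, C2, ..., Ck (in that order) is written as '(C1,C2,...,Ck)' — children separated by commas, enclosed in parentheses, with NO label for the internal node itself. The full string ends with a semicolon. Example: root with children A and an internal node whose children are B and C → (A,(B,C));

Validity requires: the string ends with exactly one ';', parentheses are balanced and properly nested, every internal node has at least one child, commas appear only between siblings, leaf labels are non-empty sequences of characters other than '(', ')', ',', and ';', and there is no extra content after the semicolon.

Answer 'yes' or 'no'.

Input: (J,(R,(D,Z,(Y,C),(,(L,N,T),G))));
Paren balance: 6 '(' vs 6 ')' OK
Ends with single ';': True
Full parse: FAILS (empty leaf label at pos 18)
Valid: False

Answer: no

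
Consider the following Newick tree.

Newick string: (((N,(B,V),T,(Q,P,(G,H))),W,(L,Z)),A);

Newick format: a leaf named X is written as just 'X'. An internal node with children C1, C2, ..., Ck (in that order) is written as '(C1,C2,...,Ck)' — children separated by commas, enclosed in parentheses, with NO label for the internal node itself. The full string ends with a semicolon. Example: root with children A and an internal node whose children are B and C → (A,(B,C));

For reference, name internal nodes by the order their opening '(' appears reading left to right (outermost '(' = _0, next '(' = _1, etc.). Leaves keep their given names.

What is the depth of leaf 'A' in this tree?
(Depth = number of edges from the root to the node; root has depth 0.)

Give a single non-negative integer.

Newick: (((N,(B,V),T,(Q,P,(G,H))),W,(L,Z)),A);
Naming internals by '(' encounter order: outermost '(' = _0, next = _1, ...
Query node: A
Path from root: _0 -> A
Depth of A: 1 (number of edges from root)

Answer: 1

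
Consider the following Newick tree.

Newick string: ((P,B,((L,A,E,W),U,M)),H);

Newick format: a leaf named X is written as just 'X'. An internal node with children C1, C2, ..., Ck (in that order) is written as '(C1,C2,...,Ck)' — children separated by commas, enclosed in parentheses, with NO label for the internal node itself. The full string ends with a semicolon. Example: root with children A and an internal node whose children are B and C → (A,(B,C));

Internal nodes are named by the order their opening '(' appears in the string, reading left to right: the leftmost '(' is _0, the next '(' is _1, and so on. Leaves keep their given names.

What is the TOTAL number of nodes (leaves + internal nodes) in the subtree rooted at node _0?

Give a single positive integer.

Answer: 13

Derivation:
Newick: ((P,B,((L,A,E,W),U,M)),H);
Locate _0: it is the '(' at position 0 (the 1st '(' reading left to right).
Query: subtree rooted at _0
_0: subtree_size = 1 + 12
  _1: subtree_size = 1 + 10
    P: subtree_size = 1 + 0
    B: subtree_size = 1 + 0
    _2: subtree_size = 1 + 7
      _3: subtree_size = 1 + 4
        L: subtree_size = 1 + 0
        A: subtree_size = 1 + 0
        E: subtree_size = 1 + 0
        W: subtree_size = 1 + 0
      U: subtree_size = 1 + 0
      M: subtree_size = 1 + 0
  H: subtree_size = 1 + 0
Total subtree size of _0: 13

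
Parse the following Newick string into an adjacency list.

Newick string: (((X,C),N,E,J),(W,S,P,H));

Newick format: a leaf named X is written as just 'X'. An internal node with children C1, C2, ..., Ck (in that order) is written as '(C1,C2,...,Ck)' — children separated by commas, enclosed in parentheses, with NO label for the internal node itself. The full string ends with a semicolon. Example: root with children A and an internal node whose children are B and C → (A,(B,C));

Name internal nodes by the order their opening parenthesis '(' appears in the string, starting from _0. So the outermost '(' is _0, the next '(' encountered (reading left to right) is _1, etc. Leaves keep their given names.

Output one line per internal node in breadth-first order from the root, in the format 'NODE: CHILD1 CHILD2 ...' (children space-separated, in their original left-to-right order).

Input: (((X,C),N,E,J),(W,S,P,H));
Scanning left-to-right, naming '(' by encounter order:
  pos 0: '(' -> open internal node _0 (depth 1)
  pos 1: '(' -> open internal node _1 (depth 2)
  pos 2: '(' -> open internal node _2 (depth 3)
  pos 6: ')' -> close internal node _2 (now at depth 2)
  pos 13: ')' -> close internal node _1 (now at depth 1)
  pos 15: '(' -> open internal node _3 (depth 2)
  pos 23: ')' -> close internal node _3 (now at depth 1)
  pos 24: ')' -> close internal node _0 (now at depth 0)
Total internal nodes: 4
BFS adjacency from root:
  _0: _1 _3
  _1: _2 N E J
  _3: W S P H
  _2: X C

Answer: _0: _1 _3
_1: _2 N E J
_3: W S P H
_2: X C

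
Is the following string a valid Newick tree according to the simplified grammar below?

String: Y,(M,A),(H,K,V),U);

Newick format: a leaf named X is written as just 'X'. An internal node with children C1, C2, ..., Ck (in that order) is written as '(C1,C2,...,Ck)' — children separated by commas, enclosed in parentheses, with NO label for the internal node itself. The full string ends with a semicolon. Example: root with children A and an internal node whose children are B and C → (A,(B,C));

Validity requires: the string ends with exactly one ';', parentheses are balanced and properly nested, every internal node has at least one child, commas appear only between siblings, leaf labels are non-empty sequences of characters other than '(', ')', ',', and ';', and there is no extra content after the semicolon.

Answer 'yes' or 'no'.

Answer: no

Derivation:
Input: Y,(M,A),(H,K,V),U);
Paren balance: 2 '(' vs 3 ')' MISMATCH
Ends with single ';': True
Full parse: FAILS (extra content after tree at pos 1)
Valid: False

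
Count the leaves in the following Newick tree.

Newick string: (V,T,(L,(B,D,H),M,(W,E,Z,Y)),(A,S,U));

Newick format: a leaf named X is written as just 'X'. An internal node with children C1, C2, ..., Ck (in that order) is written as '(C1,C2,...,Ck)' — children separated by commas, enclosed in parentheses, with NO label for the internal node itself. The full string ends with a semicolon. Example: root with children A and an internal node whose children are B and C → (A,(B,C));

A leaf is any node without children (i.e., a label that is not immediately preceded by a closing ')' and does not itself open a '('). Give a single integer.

Newick: (V,T,(L,(B,D,H),M,(W,E,Z,Y)),(A,S,U));
Scan left-to-right; a leaf is any maximal label run not followed by '(':
  pos 1: leaf 'V' → count = 1
  pos 3: leaf 'T' → count = 2
  pos 6: leaf 'L' → count = 3
  pos 9: leaf 'B' → count = 4
  pos 11: leaf 'D' → count = 5
  pos 13: leaf 'H' → count = 6
  pos 16: leaf 'M' → count = 7
  pos 19: leaf 'W' → count = 8
  pos 21: leaf 'E' → count = 9
  pos 23: leaf 'Z' → count = 10
  pos 25: leaf 'Y' → count = 11
  pos 30: leaf 'A' → count = 12
  pos 32: leaf 'S' → count = 13
  pos 34: leaf 'U' → count = 14
Total leaves: 14

Answer: 14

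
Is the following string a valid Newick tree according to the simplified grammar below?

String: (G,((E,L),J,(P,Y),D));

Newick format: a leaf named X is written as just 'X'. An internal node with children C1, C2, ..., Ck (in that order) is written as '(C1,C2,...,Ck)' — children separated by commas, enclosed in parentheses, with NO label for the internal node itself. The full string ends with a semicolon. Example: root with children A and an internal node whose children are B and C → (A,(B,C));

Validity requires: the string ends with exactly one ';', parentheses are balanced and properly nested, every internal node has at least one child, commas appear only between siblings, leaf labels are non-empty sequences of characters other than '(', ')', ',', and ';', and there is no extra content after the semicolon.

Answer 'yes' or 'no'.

Input: (G,((E,L),J,(P,Y),D));
Paren balance: 4 '(' vs 4 ')' OK
Ends with single ';': True
Full parse: OK
Valid: True

Answer: yes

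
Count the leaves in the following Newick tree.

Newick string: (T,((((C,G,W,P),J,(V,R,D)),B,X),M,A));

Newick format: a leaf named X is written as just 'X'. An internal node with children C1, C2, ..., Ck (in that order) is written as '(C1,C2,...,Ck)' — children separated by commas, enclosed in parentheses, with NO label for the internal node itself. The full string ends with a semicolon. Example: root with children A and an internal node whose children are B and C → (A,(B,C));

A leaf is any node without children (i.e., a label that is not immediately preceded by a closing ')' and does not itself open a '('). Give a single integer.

Answer: 13

Derivation:
Newick: (T,((((C,G,W,P),J,(V,R,D)),B,X),M,A));
Scan left-to-right; a leaf is any maximal label run not followed by '(':
  pos 1: leaf 'T' → count = 1
  pos 7: leaf 'C' → count = 2
  pos 9: leaf 'G' → count = 3
  pos 11: leaf 'W' → count = 4
  pos 13: leaf 'P' → count = 5
  pos 16: leaf 'J' → count = 6
  pos 19: leaf 'V' → count = 7
  pos 21: leaf 'R' → count = 8
  pos 23: leaf 'D' → count = 9
  pos 27: leaf 'B' → count = 10
  pos 29: leaf 'X' → count = 11
  pos 32: leaf 'M' → count = 12
  pos 34: leaf 'A' → count = 13
Total leaves: 13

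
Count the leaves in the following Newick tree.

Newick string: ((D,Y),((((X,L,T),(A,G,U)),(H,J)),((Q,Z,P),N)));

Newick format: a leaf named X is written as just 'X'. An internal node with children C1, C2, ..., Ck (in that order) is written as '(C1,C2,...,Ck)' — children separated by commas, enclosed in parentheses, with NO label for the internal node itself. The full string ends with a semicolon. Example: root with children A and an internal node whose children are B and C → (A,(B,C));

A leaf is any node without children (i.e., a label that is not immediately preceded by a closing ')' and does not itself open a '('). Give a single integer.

Newick: ((D,Y),((((X,L,T),(A,G,U)),(H,J)),((Q,Z,P),N)));
Scan left-to-right; a leaf is any maximal label run not followed by '(':
  pos 2: leaf 'D' → count = 1
  pos 4: leaf 'Y' → count = 2
  pos 11: leaf 'X' → count = 3
  pos 13: leaf 'L' → count = 4
  pos 15: leaf 'T' → count = 5
  pos 19: leaf 'A' → count = 6
  pos 21: leaf 'G' → count = 7
  pos 23: leaf 'U' → count = 8
  pos 28: leaf 'H' → count = 9
  pos 30: leaf 'J' → count = 10
  pos 36: leaf 'Q' → count = 11
  pos 38: leaf 'Z' → count = 12
  pos 40: leaf 'P' → count = 13
  pos 43: leaf 'N' → count = 14
Total leaves: 14

Answer: 14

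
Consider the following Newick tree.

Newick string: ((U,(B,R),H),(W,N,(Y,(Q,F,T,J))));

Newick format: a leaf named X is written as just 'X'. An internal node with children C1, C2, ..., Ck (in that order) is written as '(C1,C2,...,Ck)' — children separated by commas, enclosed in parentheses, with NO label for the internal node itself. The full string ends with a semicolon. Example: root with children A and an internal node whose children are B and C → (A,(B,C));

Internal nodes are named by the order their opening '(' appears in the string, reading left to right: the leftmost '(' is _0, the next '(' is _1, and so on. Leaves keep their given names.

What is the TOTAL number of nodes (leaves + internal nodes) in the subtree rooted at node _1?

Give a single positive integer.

Answer: 6

Derivation:
Newick: ((U,(B,R),H),(W,N,(Y,(Q,F,T,J))));
Locate _1: it is the '(' at position 1 (the 2nd '(' reading left to right).
Query: subtree rooted at _1
_1: subtree_size = 1 + 5
  U: subtree_size = 1 + 0
  _2: subtree_size = 1 + 2
    B: subtree_size = 1 + 0
    R: subtree_size = 1 + 0
  H: subtree_size = 1 + 0
Total subtree size of _1: 6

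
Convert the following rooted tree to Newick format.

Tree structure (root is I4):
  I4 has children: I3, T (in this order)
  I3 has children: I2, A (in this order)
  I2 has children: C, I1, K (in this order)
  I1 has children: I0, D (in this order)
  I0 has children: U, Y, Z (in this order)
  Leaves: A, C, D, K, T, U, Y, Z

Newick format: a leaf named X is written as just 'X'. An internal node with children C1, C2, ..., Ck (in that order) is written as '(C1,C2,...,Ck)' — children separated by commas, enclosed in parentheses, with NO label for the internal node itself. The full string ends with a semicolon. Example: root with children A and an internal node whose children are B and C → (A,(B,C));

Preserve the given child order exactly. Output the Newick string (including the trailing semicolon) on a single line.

internal I4 with children ['I3', 'T']
  internal I3 with children ['I2', 'A']
    internal I2 with children ['C', 'I1', 'K']
      leaf 'C' → 'C'
      internal I1 with children ['I0', 'D']
        internal I0 with children ['U', 'Y', 'Z']
          leaf 'U' → 'U'
          leaf 'Y' → 'Y'
          leaf 'Z' → 'Z'
        → '(U,Y,Z)'
        leaf 'D' → 'D'
      → '((U,Y,Z),D)'
      leaf 'K' → 'K'
    → '(C,((U,Y,Z),D),K)'
    leaf 'A' → 'A'
  → '((C,((U,Y,Z),D),K),A)'
  leaf 'T' → 'T'
→ '(((C,((U,Y,Z),D),K),A),T)'
Final: (((C,((U,Y,Z),D),K),A),T);

Answer: (((C,((U,Y,Z),D),K),A),T);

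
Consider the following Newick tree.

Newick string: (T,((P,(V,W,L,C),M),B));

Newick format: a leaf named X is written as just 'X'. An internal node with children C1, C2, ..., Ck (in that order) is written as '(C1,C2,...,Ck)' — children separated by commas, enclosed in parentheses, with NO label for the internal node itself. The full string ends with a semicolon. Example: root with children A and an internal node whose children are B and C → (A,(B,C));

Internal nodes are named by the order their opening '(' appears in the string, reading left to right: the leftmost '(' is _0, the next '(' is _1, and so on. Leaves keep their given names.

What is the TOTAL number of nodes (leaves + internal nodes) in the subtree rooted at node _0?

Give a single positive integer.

Answer: 12

Derivation:
Newick: (T,((P,(V,W,L,C),M),B));
Locate _0: it is the '(' at position 0 (the 1st '(' reading left to right).
Query: subtree rooted at _0
_0: subtree_size = 1 + 11
  T: subtree_size = 1 + 0
  _1: subtree_size = 1 + 9
    _2: subtree_size = 1 + 7
      P: subtree_size = 1 + 0
      _3: subtree_size = 1 + 4
        V: subtree_size = 1 + 0
        W: subtree_size = 1 + 0
        L: subtree_size = 1 + 0
        C: subtree_size = 1 + 0
      M: subtree_size = 1 + 0
    B: subtree_size = 1 + 0
Total subtree size of _0: 12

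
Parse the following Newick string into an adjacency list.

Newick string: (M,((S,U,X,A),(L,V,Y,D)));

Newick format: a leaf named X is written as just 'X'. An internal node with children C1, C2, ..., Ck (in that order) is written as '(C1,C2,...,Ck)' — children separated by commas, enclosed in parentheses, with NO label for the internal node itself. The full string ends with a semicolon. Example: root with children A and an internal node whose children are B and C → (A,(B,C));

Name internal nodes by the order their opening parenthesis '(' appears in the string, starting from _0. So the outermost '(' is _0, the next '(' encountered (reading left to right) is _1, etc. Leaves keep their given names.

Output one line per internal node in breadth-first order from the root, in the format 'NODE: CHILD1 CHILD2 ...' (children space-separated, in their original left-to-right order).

Answer: _0: M _1
_1: _2 _3
_2: S U X A
_3: L V Y D

Derivation:
Input: (M,((S,U,X,A),(L,V,Y,D)));
Scanning left-to-right, naming '(' by encounter order:
  pos 0: '(' -> open internal node _0 (depth 1)
  pos 3: '(' -> open internal node _1 (depth 2)
  pos 4: '(' -> open internal node _2 (depth 3)
  pos 12: ')' -> close internal node _2 (now at depth 2)
  pos 14: '(' -> open internal node _3 (depth 3)
  pos 22: ')' -> close internal node _3 (now at depth 2)
  pos 23: ')' -> close internal node _1 (now at depth 1)
  pos 24: ')' -> close internal node _0 (now at depth 0)
Total internal nodes: 4
BFS adjacency from root:
  _0: M _1
  _1: _2 _3
  _2: S U X A
  _3: L V Y D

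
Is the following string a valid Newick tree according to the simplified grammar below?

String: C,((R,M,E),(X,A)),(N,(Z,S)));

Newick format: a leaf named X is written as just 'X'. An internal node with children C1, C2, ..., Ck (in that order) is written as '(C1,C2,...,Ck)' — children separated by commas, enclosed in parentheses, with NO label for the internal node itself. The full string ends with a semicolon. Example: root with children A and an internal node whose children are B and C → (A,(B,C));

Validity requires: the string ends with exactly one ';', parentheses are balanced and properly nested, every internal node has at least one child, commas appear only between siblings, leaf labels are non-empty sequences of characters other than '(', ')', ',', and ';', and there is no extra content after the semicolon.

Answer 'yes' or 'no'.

Input: C,((R,M,E),(X,A)),(N,(Z,S)));
Paren balance: 5 '(' vs 6 ')' MISMATCH
Ends with single ';': True
Full parse: FAILS (extra content after tree at pos 1)
Valid: False

Answer: no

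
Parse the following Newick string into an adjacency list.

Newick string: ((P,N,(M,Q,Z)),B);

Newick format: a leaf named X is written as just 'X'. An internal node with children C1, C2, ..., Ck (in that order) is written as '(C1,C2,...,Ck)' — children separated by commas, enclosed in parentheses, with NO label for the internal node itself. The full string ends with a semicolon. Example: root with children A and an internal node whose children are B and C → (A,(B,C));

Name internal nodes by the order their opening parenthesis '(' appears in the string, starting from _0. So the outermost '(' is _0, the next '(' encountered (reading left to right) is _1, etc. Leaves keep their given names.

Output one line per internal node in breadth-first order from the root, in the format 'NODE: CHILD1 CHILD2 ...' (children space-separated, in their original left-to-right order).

Input: ((P,N,(M,Q,Z)),B);
Scanning left-to-right, naming '(' by encounter order:
  pos 0: '(' -> open internal node _0 (depth 1)
  pos 1: '(' -> open internal node _1 (depth 2)
  pos 6: '(' -> open internal node _2 (depth 3)
  pos 12: ')' -> close internal node _2 (now at depth 2)
  pos 13: ')' -> close internal node _1 (now at depth 1)
  pos 16: ')' -> close internal node _0 (now at depth 0)
Total internal nodes: 3
BFS adjacency from root:
  _0: _1 B
  _1: P N _2
  _2: M Q Z

Answer: _0: _1 B
_1: P N _2
_2: M Q Z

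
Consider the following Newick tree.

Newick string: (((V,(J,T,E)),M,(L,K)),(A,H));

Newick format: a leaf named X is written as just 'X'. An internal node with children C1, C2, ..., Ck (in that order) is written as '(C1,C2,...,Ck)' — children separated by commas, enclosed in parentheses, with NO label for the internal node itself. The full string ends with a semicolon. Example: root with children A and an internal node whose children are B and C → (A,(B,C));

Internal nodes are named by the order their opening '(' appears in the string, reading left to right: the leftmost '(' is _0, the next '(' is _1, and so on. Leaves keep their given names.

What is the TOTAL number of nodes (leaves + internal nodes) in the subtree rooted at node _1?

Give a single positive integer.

Newick: (((V,(J,T,E)),M,(L,K)),(A,H));
Locate _1: it is the '(' at position 1 (the 2nd '(' reading left to right).
Query: subtree rooted at _1
_1: subtree_size = 1 + 10
  _2: subtree_size = 1 + 5
    V: subtree_size = 1 + 0
    _3: subtree_size = 1 + 3
      J: subtree_size = 1 + 0
      T: subtree_size = 1 + 0
      E: subtree_size = 1 + 0
  M: subtree_size = 1 + 0
  _4: subtree_size = 1 + 2
    L: subtree_size = 1 + 0
    K: subtree_size = 1 + 0
Total subtree size of _1: 11

Answer: 11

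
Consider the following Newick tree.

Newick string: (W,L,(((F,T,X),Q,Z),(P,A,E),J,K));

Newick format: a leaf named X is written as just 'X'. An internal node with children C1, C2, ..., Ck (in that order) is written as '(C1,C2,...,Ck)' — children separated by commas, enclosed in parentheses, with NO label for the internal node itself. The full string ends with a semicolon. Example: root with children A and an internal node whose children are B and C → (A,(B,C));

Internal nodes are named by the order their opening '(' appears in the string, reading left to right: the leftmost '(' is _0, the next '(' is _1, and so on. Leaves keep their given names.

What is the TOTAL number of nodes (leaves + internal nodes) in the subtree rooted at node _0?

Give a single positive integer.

Newick: (W,L,(((F,T,X),Q,Z),(P,A,E),J,K));
Locate _0: it is the '(' at position 0 (the 1st '(' reading left to right).
Query: subtree rooted at _0
_0: subtree_size = 1 + 16
  W: subtree_size = 1 + 0
  L: subtree_size = 1 + 0
  _1: subtree_size = 1 + 13
    _2: subtree_size = 1 + 6
      _3: subtree_size = 1 + 3
        F: subtree_size = 1 + 0
        T: subtree_size = 1 + 0
        X: subtree_size = 1 + 0
      Q: subtree_size = 1 + 0
      Z: subtree_size = 1 + 0
    _4: subtree_size = 1 + 3
      P: subtree_size = 1 + 0
      A: subtree_size = 1 + 0
      E: subtree_size = 1 + 0
    J: subtree_size = 1 + 0
    K: subtree_size = 1 + 0
Total subtree size of _0: 17

Answer: 17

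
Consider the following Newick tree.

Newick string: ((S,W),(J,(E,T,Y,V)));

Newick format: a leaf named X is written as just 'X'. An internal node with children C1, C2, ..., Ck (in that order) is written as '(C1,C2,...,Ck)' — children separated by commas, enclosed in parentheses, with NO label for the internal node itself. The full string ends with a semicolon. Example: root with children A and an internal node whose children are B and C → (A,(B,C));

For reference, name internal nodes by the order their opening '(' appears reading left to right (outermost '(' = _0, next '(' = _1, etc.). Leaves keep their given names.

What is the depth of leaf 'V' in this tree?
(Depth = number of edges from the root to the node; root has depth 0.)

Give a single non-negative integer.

Newick: ((S,W),(J,(E,T,Y,V)));
Naming internals by '(' encounter order: outermost '(' = _0, next = _1, ...
Query node: V
Path from root: _0 -> _2 -> _3 -> V
Depth of V: 3 (number of edges from root)

Answer: 3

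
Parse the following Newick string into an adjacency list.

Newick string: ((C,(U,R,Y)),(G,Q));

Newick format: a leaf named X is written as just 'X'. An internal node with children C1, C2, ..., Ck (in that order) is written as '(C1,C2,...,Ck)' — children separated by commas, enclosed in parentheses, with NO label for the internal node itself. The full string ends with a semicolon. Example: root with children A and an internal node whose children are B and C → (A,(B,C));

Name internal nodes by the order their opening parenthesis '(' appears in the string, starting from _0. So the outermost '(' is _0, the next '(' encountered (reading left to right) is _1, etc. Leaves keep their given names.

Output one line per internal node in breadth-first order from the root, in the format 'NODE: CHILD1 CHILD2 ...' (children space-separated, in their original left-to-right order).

Input: ((C,(U,R,Y)),(G,Q));
Scanning left-to-right, naming '(' by encounter order:
  pos 0: '(' -> open internal node _0 (depth 1)
  pos 1: '(' -> open internal node _1 (depth 2)
  pos 4: '(' -> open internal node _2 (depth 3)
  pos 10: ')' -> close internal node _2 (now at depth 2)
  pos 11: ')' -> close internal node _1 (now at depth 1)
  pos 13: '(' -> open internal node _3 (depth 2)
  pos 17: ')' -> close internal node _3 (now at depth 1)
  pos 18: ')' -> close internal node _0 (now at depth 0)
Total internal nodes: 4
BFS adjacency from root:
  _0: _1 _3
  _1: C _2
  _3: G Q
  _2: U R Y

Answer: _0: _1 _3
_1: C _2
_3: G Q
_2: U R Y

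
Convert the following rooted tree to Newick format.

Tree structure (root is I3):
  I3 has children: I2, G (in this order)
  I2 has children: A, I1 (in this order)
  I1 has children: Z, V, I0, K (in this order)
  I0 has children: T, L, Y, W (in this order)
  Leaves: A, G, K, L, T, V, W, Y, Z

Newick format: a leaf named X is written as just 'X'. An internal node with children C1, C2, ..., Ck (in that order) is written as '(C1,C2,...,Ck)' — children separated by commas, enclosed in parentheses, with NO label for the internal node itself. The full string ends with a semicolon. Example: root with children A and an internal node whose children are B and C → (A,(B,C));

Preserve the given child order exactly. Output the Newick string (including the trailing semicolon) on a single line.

internal I3 with children ['I2', 'G']
  internal I2 with children ['A', 'I1']
    leaf 'A' → 'A'
    internal I1 with children ['Z', 'V', 'I0', 'K']
      leaf 'Z' → 'Z'
      leaf 'V' → 'V'
      internal I0 with children ['T', 'L', 'Y', 'W']
        leaf 'T' → 'T'
        leaf 'L' → 'L'
        leaf 'Y' → 'Y'
        leaf 'W' → 'W'
      → '(T,L,Y,W)'
      leaf 'K' → 'K'
    → '(Z,V,(T,L,Y,W),K)'
  → '(A,(Z,V,(T,L,Y,W),K))'
  leaf 'G' → 'G'
→ '((A,(Z,V,(T,L,Y,W),K)),G)'
Final: ((A,(Z,V,(T,L,Y,W),K)),G);

Answer: ((A,(Z,V,(T,L,Y,W),K)),G);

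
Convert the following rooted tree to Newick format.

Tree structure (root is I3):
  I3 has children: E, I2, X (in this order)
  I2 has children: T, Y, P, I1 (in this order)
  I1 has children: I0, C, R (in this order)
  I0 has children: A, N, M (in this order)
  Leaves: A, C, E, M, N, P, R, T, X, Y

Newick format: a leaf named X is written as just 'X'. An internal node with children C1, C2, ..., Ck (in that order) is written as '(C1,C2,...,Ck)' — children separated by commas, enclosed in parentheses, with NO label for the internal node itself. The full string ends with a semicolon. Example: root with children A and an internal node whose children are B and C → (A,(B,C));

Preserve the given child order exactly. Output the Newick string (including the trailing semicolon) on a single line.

Answer: (E,(T,Y,P,((A,N,M),C,R)),X);

Derivation:
internal I3 with children ['E', 'I2', 'X']
  leaf 'E' → 'E'
  internal I2 with children ['T', 'Y', 'P', 'I1']
    leaf 'T' → 'T'
    leaf 'Y' → 'Y'
    leaf 'P' → 'P'
    internal I1 with children ['I0', 'C', 'R']
      internal I0 with children ['A', 'N', 'M']
        leaf 'A' → 'A'
        leaf 'N' → 'N'
        leaf 'M' → 'M'
      → '(A,N,M)'
      leaf 'C' → 'C'
      leaf 'R' → 'R'
    → '((A,N,M),C,R)'
  → '(T,Y,P,((A,N,M),C,R))'
  leaf 'X' → 'X'
→ '(E,(T,Y,P,((A,N,M),C,R)),X)'
Final: (E,(T,Y,P,((A,N,M),C,R)),X);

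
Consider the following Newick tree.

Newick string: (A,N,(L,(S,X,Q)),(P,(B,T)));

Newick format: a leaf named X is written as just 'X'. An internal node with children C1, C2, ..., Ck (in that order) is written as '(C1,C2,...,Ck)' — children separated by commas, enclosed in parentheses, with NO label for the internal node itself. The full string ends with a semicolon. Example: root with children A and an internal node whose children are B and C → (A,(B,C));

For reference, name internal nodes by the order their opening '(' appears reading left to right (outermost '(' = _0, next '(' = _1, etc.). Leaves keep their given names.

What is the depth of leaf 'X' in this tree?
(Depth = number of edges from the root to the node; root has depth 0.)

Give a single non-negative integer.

Answer: 3

Derivation:
Newick: (A,N,(L,(S,X,Q)),(P,(B,T)));
Naming internals by '(' encounter order: outermost '(' = _0, next = _1, ...
Query node: X
Path from root: _0 -> _1 -> _2 -> X
Depth of X: 3 (number of edges from root)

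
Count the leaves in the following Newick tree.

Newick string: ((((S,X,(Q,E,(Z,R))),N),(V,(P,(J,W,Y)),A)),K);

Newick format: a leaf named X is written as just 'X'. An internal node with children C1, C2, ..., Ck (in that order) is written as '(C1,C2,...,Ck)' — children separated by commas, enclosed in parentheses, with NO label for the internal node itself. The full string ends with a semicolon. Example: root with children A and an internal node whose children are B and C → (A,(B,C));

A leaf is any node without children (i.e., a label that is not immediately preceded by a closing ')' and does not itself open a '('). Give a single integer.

Answer: 14

Derivation:
Newick: ((((S,X,(Q,E,(Z,R))),N),(V,(P,(J,W,Y)),A)),K);
Scan left-to-right; a leaf is any maximal label run not followed by '(':
  pos 4: leaf 'S' → count = 1
  pos 6: leaf 'X' → count = 2
  pos 9: leaf 'Q' → count = 3
  pos 11: leaf 'E' → count = 4
  pos 14: leaf 'Z' → count = 5
  pos 16: leaf 'R' → count = 6
  pos 21: leaf 'N' → count = 7
  pos 25: leaf 'V' → count = 8
  pos 28: leaf 'P' → count = 9
  pos 31: leaf 'J' → count = 10
  pos 33: leaf 'W' → count = 11
  pos 35: leaf 'Y' → count = 12
  pos 39: leaf 'A' → count = 13
  pos 43: leaf 'K' → count = 14
Total leaves: 14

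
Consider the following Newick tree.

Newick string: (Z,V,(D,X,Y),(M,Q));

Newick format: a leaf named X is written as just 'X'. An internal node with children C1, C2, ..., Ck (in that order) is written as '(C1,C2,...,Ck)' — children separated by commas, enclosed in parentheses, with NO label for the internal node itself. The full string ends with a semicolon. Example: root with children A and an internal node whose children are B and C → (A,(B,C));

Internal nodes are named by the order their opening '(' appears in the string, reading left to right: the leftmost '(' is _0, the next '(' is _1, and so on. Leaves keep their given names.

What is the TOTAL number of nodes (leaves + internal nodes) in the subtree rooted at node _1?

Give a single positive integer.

Answer: 4

Derivation:
Newick: (Z,V,(D,X,Y),(M,Q));
Locate _1: it is the '(' at position 5 (the 2nd '(' reading left to right).
Query: subtree rooted at _1
_1: subtree_size = 1 + 3
  D: subtree_size = 1 + 0
  X: subtree_size = 1 + 0
  Y: subtree_size = 1 + 0
Total subtree size of _1: 4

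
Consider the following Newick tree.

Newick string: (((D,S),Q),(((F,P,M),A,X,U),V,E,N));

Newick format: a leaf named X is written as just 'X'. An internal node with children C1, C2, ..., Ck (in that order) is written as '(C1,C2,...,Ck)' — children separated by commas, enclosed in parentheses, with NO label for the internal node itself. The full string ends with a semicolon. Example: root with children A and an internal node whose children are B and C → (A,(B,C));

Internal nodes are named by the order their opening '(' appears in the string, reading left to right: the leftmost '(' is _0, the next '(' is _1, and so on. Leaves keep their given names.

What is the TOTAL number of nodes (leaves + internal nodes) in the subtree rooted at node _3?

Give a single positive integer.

Answer: 12

Derivation:
Newick: (((D,S),Q),(((F,P,M),A,X,U),V,E,N));
Locate _3: it is the '(' at position 11 (the 4th '(' reading left to right).
Query: subtree rooted at _3
_3: subtree_size = 1 + 11
  _4: subtree_size = 1 + 7
    _5: subtree_size = 1 + 3
      F: subtree_size = 1 + 0
      P: subtree_size = 1 + 0
      M: subtree_size = 1 + 0
    A: subtree_size = 1 + 0
    X: subtree_size = 1 + 0
    U: subtree_size = 1 + 0
  V: subtree_size = 1 + 0
  E: subtree_size = 1 + 0
  N: subtree_size = 1 + 0
Total subtree size of _3: 12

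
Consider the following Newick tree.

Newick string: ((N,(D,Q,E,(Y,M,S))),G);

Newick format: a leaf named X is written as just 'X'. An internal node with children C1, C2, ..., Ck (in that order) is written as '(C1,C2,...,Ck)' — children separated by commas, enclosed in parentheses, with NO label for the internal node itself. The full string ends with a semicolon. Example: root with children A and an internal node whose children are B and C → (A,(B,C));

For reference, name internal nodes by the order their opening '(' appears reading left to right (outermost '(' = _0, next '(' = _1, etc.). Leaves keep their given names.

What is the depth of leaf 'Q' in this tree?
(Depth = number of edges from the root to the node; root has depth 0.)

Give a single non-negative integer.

Answer: 3

Derivation:
Newick: ((N,(D,Q,E,(Y,M,S))),G);
Naming internals by '(' encounter order: outermost '(' = _0, next = _1, ...
Query node: Q
Path from root: _0 -> _1 -> _2 -> Q
Depth of Q: 3 (number of edges from root)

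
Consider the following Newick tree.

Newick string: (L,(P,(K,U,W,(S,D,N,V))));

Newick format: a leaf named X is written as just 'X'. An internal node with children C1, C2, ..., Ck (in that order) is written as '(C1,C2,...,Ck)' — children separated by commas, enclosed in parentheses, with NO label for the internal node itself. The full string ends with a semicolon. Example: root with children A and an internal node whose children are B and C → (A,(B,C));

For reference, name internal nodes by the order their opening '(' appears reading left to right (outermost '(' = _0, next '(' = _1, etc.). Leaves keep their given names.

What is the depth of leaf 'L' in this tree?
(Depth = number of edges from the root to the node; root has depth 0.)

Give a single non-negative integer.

Newick: (L,(P,(K,U,W,(S,D,N,V))));
Naming internals by '(' encounter order: outermost '(' = _0, next = _1, ...
Query node: L
Path from root: _0 -> L
Depth of L: 1 (number of edges from root)

Answer: 1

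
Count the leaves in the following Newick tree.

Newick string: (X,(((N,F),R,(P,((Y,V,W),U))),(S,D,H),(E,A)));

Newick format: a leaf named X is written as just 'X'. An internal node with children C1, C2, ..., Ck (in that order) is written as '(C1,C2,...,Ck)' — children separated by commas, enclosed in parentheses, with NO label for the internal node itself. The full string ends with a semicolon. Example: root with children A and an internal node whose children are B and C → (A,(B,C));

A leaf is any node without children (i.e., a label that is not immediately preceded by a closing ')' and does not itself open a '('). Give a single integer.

Newick: (X,(((N,F),R,(P,((Y,V,W),U))),(S,D,H),(E,A)));
Scan left-to-right; a leaf is any maximal label run not followed by '(':
  pos 1: leaf 'X' → count = 1
  pos 6: leaf 'N' → count = 2
  pos 8: leaf 'F' → count = 3
  pos 11: leaf 'R' → count = 4
  pos 14: leaf 'P' → count = 5
  pos 18: leaf 'Y' → count = 6
  pos 20: leaf 'V' → count = 7
  pos 22: leaf 'W' → count = 8
  pos 25: leaf 'U' → count = 9
  pos 31: leaf 'S' → count = 10
  pos 33: leaf 'D' → count = 11
  pos 35: leaf 'H' → count = 12
  pos 39: leaf 'E' → count = 13
  pos 41: leaf 'A' → count = 14
Total leaves: 14

Answer: 14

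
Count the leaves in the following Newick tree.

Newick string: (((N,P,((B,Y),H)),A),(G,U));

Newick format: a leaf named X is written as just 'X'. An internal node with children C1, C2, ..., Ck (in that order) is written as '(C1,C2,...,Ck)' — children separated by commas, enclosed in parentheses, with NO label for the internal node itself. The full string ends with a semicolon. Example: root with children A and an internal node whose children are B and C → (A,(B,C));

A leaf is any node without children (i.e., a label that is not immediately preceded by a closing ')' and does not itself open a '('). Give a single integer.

Answer: 8

Derivation:
Newick: (((N,P,((B,Y),H)),A),(G,U));
Scan left-to-right; a leaf is any maximal label run not followed by '(':
  pos 3: leaf 'N' → count = 1
  pos 5: leaf 'P' → count = 2
  pos 9: leaf 'B' → count = 3
  pos 11: leaf 'Y' → count = 4
  pos 14: leaf 'H' → count = 5
  pos 18: leaf 'A' → count = 6
  pos 22: leaf 'G' → count = 7
  pos 24: leaf 'U' → count = 8
Total leaves: 8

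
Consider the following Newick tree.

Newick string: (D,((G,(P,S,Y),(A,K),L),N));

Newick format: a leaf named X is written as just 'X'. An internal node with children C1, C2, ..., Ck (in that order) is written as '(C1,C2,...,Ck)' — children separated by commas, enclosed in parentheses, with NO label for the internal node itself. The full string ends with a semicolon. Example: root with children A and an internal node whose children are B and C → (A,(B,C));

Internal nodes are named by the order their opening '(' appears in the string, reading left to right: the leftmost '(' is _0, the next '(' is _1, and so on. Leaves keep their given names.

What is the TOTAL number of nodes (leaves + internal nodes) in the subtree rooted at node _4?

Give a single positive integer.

Answer: 3

Derivation:
Newick: (D,((G,(P,S,Y),(A,K),L),N));
Locate _4: it is the '(' at position 15 (the 5th '(' reading left to right).
Query: subtree rooted at _4
_4: subtree_size = 1 + 2
  A: subtree_size = 1 + 0
  K: subtree_size = 1 + 0
Total subtree size of _4: 3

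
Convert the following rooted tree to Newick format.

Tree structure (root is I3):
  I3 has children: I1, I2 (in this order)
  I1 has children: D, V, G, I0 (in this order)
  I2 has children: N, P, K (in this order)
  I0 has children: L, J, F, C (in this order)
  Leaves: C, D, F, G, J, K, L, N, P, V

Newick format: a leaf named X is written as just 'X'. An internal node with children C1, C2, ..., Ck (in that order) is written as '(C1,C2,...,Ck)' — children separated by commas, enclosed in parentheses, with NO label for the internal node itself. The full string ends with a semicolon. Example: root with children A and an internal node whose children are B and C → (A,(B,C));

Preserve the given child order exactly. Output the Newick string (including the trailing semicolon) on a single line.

Answer: ((D,V,G,(L,J,F,C)),(N,P,K));

Derivation:
internal I3 with children ['I1', 'I2']
  internal I1 with children ['D', 'V', 'G', 'I0']
    leaf 'D' → 'D'
    leaf 'V' → 'V'
    leaf 'G' → 'G'
    internal I0 with children ['L', 'J', 'F', 'C']
      leaf 'L' → 'L'
      leaf 'J' → 'J'
      leaf 'F' → 'F'
      leaf 'C' → 'C'
    → '(L,J,F,C)'
  → '(D,V,G,(L,J,F,C))'
  internal I2 with children ['N', 'P', 'K']
    leaf 'N' → 'N'
    leaf 'P' → 'P'
    leaf 'K' → 'K'
  → '(N,P,K)'
→ '((D,V,G,(L,J,F,C)),(N,P,K))'
Final: ((D,V,G,(L,J,F,C)),(N,P,K));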